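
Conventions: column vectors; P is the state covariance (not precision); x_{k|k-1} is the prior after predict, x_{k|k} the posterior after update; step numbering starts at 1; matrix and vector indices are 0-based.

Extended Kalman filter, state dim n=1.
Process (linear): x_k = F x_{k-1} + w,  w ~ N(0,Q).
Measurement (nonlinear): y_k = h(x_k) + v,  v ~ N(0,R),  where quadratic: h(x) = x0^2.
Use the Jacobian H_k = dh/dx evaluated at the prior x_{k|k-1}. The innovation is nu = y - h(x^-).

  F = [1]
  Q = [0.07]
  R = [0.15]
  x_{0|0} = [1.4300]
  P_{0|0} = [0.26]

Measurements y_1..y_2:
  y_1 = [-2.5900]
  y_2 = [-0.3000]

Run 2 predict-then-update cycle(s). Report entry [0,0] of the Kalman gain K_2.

K[0,0] = -0.1196

step 1: x^-=[1.4300]  P^-=[0.3300]  H_jac=[2.8600]  S=[2.8493]  K=[0.3312]  nu=[-4.6349]  x^+=[-0.1053]  P^+=[0.0174]
step 2: x^-=[-0.1053]  P^-=[0.0874]  H_jac=[-0.2106]  S=[0.1539]  K=[-0.1196]  nu=[-0.3111]  x^+=[-0.0681]  P^+=[0.0852]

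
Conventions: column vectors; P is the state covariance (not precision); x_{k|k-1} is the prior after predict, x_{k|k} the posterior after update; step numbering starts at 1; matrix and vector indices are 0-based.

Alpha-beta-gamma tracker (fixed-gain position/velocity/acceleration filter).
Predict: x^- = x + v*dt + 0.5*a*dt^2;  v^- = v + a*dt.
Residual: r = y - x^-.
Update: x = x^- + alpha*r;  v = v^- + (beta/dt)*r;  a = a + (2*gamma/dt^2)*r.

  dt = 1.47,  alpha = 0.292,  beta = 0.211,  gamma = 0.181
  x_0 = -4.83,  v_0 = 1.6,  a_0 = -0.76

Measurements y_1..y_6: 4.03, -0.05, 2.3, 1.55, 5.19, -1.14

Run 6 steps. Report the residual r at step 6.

resid = -4.9504

step 1: x_pred=-3.2991  r=7.3291  x^+=-1.1590  v^+=1.5348  a^+=0.4678
step 2: x_pred=1.6026  r=-1.6526  x^+=1.1200  v^+=1.9853  a^+=0.1910
step 3: x_pred=4.2447  r=-1.9447  x^+=3.6768  v^+=1.9868  a^+=-0.1348
step 4: x_pred=6.4518  r=-4.9018  x^+=5.0205  v^+=1.0851  a^+=-0.9560
step 5: x_pred=5.5826  r=-0.3926  x^+=5.4680  v^+=-0.3766  a^+=-1.0218
step 6: x_pred=3.8104  r=-4.9504  x^+=2.3649  v^+=-2.5892  a^+=-1.8511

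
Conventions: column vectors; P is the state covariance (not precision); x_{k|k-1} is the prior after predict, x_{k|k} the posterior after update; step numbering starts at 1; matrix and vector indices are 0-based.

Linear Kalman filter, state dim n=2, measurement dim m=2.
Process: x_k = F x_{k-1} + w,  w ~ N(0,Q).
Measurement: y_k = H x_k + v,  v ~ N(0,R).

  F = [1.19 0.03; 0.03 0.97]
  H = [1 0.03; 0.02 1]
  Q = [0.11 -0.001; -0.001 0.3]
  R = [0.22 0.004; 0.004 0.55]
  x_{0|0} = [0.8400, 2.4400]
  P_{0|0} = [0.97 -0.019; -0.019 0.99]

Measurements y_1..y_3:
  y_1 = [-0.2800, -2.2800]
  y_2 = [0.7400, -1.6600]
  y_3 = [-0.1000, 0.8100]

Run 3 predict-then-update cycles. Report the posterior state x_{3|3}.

step 1: x^-=[1.0728, 2.3920]  P^-=[1.4832 0.0405; 0.0405 1.2313]  S=[1.7067 0.1111; 0.1111 1.7835]  K=[0.8707 -0.0149; 0.0004 0.6908]  nu=[-1.4246, -4.6935]  x^+=[-0.0976, -0.8508]  P^+=[0.1918 -0.0086; -0.0086 0.3801]
step 2: x^-=[-0.1416, -0.8282]  P^-=[0.3813 0.0070; 0.0070 0.6573]  S=[0.6023 0.0384; 0.0384 1.2078]  K=[0.6339 -0.0080; 0.0097 0.5441]  nu=[0.9065, -0.8290]  x^+=[0.4396, -1.2704]  P^+=[0.1396 -0.0047; -0.0047 0.2994]
step 3: x^-=[0.4850, -1.2191]  P^-=[0.3076 0.0073; 0.0073 0.5815]  S=[0.5285 0.0349; 0.0349 1.1319]  K=[0.5828 -0.0061; 0.0129 0.5135]  nu=[-0.5485, 2.0194]  x^+=[0.1531, -0.1893]  P^+=[0.1283 -0.0036; -0.0036 0.2825]

x_post = [0.1531, -0.1893]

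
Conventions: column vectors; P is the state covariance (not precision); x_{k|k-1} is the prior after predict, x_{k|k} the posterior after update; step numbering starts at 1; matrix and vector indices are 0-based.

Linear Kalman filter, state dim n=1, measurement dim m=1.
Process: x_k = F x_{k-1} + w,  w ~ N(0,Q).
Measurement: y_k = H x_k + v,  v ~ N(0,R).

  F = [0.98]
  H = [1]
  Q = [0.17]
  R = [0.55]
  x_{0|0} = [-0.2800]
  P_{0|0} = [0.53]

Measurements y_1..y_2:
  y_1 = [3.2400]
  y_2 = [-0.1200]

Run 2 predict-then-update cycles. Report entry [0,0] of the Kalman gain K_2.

K[0,0] = 0.4564

step 1: x^-=[-0.2744]  P^-=[0.6790]  S=[1.2290]  K=[0.5525]  nu=[3.5144]  x^+=[1.6673]  P^+=[0.3039]
step 2: x^-=[1.6339]  P^-=[0.4618]  S=[1.0118]  K=[0.4564]  nu=[-1.7539]  x^+=[0.8334]  P^+=[0.2510]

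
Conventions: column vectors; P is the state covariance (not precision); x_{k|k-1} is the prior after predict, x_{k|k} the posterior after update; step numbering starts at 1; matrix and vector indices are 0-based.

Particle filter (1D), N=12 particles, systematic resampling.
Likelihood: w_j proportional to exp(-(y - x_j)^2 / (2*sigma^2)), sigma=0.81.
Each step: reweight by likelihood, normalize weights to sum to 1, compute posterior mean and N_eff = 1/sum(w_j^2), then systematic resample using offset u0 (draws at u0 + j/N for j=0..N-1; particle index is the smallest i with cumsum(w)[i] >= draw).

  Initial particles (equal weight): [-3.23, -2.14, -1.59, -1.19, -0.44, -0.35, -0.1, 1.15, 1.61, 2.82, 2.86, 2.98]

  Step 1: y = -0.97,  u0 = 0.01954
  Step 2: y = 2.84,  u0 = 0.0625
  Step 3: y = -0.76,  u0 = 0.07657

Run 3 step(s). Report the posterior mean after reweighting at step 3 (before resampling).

post_mean = -0.2757

step 1: w=[0.0048, 0.0832, 0.1761, 0.2275, 0.1906, 0.1761, 0.1326, 0.0077, 0.0015, 0.0000, 0.0000, 0.0000]  mean=-0.8918  Neff=5.7250  idx=[1, 2, 2, 3, 3, 3, 4, 4, 5, 5, 5, 6]
step 2: w=[0.0000, 0.0001, 0.0001, 0.0013, 0.0013, 0.0013, 0.0852, 0.0852, 0.1328, 0.1328, 0.1328, 0.4270]  mean=-0.2621  Neff=4.0034  idx=[6, 7, 8, 9, 9, 10, 10, 11, 11, 11, 11, 11]
step 3: w=[0.0940, 0.0940, 0.0894, 0.0894, 0.0894, 0.0894, 0.0894, 0.0729, 0.0729, 0.0729, 0.0729, 0.0729]  mean=-0.2757  Neff=11.8640  idx=[0, 1, 2, 3, 4, 5, 6, 7, 8, 9, 10, 11]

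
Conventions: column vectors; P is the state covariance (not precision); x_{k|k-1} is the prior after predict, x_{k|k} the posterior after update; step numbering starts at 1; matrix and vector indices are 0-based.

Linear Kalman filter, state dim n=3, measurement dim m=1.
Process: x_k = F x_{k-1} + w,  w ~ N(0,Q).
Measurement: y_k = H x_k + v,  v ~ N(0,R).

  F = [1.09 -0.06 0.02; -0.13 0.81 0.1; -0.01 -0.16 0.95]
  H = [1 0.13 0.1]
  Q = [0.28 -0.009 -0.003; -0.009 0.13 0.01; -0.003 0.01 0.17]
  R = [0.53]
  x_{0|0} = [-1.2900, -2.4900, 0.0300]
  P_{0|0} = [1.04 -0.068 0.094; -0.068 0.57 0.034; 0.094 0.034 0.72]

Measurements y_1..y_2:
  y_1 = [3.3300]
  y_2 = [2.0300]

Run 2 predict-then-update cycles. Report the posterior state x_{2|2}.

x_post = [2.3647, -1.9607, 1.1542]

step 1: x^-=[-1.2561, -1.8462, 0.4398]  P^-=[1.5309 -0.2328 0.1119; -0.2328 0.5461 0.0189; 0.1119 0.0189 0.8222]  S=[2.0407]  K=[0.7408; -0.0784; 0.0963]  nu=[4.7821]  x^+=[2.2867, -2.2210, 0.9005]  P^+=[0.4109 -0.1143 -0.0337; -0.1143 0.5336 0.0343; -0.0337 0.0343 0.8032]
step 2: x^-=[2.6437, -2.0063, 1.1880]  P^-=[0.7838 -0.1966 -0.0042; -0.1966 0.5256 0.0463; -0.0042 0.0463 0.8984]  S=[1.2809]  K=[0.5916; -0.0966; 0.0716]  nu=[-0.4717]  x^+=[2.3647, -1.9607, 1.1542]  P^+=[0.3355 -0.1235 -0.0584; -0.1235 0.5137 0.0552; -0.0584 0.0552 0.8919]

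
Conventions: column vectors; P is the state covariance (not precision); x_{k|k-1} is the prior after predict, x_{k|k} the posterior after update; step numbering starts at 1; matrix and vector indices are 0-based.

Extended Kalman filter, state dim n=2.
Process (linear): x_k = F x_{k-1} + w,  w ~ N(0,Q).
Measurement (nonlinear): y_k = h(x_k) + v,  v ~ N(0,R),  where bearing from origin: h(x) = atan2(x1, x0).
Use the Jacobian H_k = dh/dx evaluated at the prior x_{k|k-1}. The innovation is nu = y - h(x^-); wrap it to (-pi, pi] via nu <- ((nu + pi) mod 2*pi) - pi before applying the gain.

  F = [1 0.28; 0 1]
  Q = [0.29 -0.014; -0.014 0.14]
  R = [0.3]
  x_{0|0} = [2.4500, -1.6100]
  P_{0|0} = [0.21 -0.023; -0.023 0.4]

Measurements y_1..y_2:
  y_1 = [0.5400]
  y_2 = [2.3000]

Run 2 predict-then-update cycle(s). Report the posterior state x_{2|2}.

x_post = [3.3785, 0.5351]

step 1: x^-=[1.9992, -1.6100]  P^-=[0.5185 0.0750; 0.0750 0.5400]  H_jac=[0.2444 0.3034]  S=[0.3918]  K=[0.3814; 0.4650]  nu=[1.2180]  x^+=[2.4638, -1.0437]  P^+=[0.4615 0.0055; 0.0055 0.4553]
step 2: x^-=[2.1716, -1.0437]  P^-=[0.7903 0.1190; 0.1190 0.5953]  H_jac=[0.1798 0.3741]  S=[0.4249]  K=[0.4392; 0.5745]  nu=[2.7480]  x^+=[3.3785, 0.5351]  P^+=[0.7083 0.0118; 0.0118 0.4551]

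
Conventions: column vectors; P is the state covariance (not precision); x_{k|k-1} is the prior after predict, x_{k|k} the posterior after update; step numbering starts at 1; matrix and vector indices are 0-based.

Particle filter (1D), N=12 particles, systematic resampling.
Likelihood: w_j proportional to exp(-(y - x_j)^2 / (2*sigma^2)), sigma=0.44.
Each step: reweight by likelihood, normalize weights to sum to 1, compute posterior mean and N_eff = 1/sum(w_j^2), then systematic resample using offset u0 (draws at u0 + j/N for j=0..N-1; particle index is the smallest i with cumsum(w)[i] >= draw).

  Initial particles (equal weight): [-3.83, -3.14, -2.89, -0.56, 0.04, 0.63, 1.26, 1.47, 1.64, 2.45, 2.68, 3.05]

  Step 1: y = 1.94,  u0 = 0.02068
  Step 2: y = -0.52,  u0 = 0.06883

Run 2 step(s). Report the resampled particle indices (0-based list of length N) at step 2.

resampled_idx = [0, 0, 0, 0, 0, 1, 1, 1, 1, 2, 3, 6]

step 1: w=[0.0000, 0.0000, 0.0000, 0.0000, 0.0000, 0.0048, 0.1227, 0.2290, 0.3211, 0.2070, 0.0985, 0.0168]  mean=1.8433  Neff=4.4748  idx=[6, 6, 7, 7, 7, 8, 8, 8, 9, 9, 9, 10]
step 2: w=[0.4080, 0.4080, 0.0528, 0.0528, 0.0528, 0.0085, 0.0085, 0.0085, 0.0000, 0.0000, 0.0000, 0.0000]  mean=1.3030  Neff=2.9283  idx=[0, 0, 0, 0, 0, 1, 1, 1, 1, 2, 3, 6]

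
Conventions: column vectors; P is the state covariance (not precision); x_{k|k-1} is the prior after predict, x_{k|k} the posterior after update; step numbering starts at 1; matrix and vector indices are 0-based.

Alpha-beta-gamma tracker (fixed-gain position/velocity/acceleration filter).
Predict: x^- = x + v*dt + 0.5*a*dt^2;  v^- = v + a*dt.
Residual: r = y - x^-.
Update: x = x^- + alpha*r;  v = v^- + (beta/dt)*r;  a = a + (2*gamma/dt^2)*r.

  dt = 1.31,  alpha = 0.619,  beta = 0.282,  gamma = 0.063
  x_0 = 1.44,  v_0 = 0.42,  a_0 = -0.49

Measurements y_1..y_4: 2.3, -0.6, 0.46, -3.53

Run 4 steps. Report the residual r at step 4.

resid = -0.9356

step 1: x_pred=1.5698  r=0.7302  x^+=2.0218  v^+=-0.0647  a^+=-0.4364
step 2: x_pred=1.5626  r=-2.1626  x^+=0.2239  v^+=-1.1019  a^+=-0.5952
step 3: x_pred=-1.7302  r=2.1902  x^+=-0.3745  v^+=-1.4101  a^+=-0.4344
step 4: x_pred=-2.5944  r=-0.9356  x^+=-3.1735  v^+=-2.1805  a^+=-0.5030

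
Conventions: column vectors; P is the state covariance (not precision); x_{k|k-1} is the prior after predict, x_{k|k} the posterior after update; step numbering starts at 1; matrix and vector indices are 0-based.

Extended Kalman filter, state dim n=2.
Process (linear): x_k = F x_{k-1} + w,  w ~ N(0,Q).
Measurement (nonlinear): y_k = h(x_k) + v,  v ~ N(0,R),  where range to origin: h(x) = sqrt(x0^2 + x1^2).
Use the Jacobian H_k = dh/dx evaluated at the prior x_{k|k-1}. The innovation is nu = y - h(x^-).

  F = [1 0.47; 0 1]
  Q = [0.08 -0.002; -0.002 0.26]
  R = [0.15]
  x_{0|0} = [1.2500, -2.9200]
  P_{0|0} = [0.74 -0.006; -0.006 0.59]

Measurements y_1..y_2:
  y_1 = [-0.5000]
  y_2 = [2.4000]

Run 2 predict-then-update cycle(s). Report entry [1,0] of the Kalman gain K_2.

K[1,0] = 0.0444

step 1: x^-=[-0.1224, -2.9200]  P^-=[0.9447 0.2693; 0.2693 0.8500]  H_jac=[-0.0419 -0.9991]  S=[1.0227]  K=[-0.3018; -0.8414]  nu=[-3.4226]  x^+=[0.9105, -0.0402]  P^+=[0.8516 0.0096; 0.0096 0.1259]
step 2: x^-=[0.8916, -0.0402]  P^-=[0.9684 0.0668; 0.0668 0.3859]  H_jac=[0.9990 -0.0450]  S=[1.1112]  K=[0.8679; 0.0444]  nu=[1.5075]  x^+=[2.1999, 0.0268]  P^+=[0.1314 0.0240; 0.0240 0.3837]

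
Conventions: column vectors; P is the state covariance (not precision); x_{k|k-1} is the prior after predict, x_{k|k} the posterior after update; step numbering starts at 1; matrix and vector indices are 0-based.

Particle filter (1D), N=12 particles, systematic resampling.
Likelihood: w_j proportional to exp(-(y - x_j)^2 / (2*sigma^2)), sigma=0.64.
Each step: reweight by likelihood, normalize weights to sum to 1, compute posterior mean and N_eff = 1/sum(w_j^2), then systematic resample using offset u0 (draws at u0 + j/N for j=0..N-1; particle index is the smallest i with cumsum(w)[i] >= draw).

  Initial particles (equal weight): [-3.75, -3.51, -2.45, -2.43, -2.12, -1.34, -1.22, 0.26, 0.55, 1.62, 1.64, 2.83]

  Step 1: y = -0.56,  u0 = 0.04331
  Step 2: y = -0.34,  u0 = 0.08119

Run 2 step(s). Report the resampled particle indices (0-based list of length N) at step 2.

resampled_idx = [1, 2, 4, 5, 6, 7, 8, 8, 9, 9, 10, 11]

step 1: w=[0.0000, 0.0000, 0.0071, 0.0077, 0.0283, 0.2630, 0.3247, 0.2432, 0.1228, 0.0017, 0.0015, 0.0000]  mean=-0.7088  Neff=4.0043  idx=[5, 5, 5, 5, 6, 6, 6, 6, 7, 7, 8, 8]
step 2: w=[0.0617, 0.0617, 0.0617, 0.0617, 0.0812, 0.0812, 0.0812, 0.0812, 0.1347, 0.1347, 0.0795, 0.0795]  mean=-0.5695  Neff=11.0454  idx=[1, 2, 4, 5, 6, 7, 8, 8, 9, 9, 10, 11]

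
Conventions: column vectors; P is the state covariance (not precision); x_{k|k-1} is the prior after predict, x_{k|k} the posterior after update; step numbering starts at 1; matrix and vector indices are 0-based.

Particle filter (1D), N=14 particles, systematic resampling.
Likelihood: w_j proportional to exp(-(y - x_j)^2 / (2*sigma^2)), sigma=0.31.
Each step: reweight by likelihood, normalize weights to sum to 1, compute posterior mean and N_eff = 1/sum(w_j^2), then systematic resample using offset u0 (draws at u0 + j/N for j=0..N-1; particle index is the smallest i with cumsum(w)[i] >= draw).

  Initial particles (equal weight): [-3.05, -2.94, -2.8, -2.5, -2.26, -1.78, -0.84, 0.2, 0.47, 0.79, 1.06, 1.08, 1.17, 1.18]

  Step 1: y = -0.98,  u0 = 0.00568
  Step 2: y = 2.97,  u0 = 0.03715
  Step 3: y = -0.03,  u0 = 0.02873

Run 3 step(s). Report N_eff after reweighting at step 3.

step 1: w=[0.0000, 0.0000, 0.0000, 0.0000, 0.0002, 0.0381, 0.9609, 0.0008, 0.0000, 0.0000, 0.0000, 0.0000, 0.0000, 0.0000]  mean=-0.8753  Neff=1.0813  idx=[5, 6, 6, 6, 6, 6, 6, 6, 6, 6, 6, 6, 6, 6]
step 2: w=[0.0000, 0.0769, 0.0769, 0.0769, 0.0769, 0.0769, 0.0769, 0.0769, 0.0769, 0.0769, 0.0769, 0.0769, 0.0769, 0.0769]  mean=-0.8400  Neff=13.0000  idx=[1, 2, 3, 4, 5, 6, 7, 7, 8, 9, 10, 11, 12, 13]
step 3: w=[0.0714, 0.0714, 0.0714, 0.0714, 0.0714, 0.0714, 0.0714, 0.0714, 0.0714, 0.0714, 0.0714, 0.0714, 0.0714, 0.0714]  mean=-0.8400  Neff=14.0000  idx=[0, 1, 2, 3, 4, 5, 6, 7, 8, 9, 10, 11, 12, 13]

N_eff = 14.0000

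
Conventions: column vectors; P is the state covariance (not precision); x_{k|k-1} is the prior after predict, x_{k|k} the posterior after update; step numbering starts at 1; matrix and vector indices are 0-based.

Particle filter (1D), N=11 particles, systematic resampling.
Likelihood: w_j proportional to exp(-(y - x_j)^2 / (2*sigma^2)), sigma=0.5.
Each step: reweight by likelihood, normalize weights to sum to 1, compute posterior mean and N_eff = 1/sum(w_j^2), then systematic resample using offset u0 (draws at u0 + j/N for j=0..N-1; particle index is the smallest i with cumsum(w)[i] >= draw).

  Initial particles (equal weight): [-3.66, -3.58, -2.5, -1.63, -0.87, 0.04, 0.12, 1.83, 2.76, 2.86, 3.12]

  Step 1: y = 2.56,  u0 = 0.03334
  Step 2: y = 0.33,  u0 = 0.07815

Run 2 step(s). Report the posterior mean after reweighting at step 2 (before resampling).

step 1: w=[0.0000, 0.0000, 0.0000, 0.0000, 0.0000, 0.0000, 0.0000, 0.1306, 0.3501, 0.3168, 0.2025]  mean=2.7431  Neff=3.5591  idx=[7, 7, 8, 8, 8, 9, 9, 9, 9, 10, 10]
step 2: w=[0.4992, 0.4992, 0.0003, 0.0003, 0.0003, 0.0001, 0.0001, 0.0001, 0.0001, 0.0000, 0.0000]  mean=1.8315  Neff=2.0061  idx=[0, 0, 0, 0, 0, 1, 1, 1, 1, 1, 1]

post_mean = 1.8315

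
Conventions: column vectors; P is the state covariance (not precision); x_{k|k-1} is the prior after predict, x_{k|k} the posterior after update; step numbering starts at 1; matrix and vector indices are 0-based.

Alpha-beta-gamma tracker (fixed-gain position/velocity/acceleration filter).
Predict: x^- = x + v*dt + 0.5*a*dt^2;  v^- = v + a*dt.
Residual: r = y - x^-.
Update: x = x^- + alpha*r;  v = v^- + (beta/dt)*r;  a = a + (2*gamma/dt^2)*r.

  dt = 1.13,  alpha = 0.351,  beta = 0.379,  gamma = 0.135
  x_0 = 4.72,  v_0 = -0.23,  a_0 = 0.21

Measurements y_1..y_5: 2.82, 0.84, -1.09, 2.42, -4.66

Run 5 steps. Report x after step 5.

x_post = -3.7952

step 1: x_pred=4.5942  r=-1.7742  x^+=3.9714  v^+=-0.5878  a^+=-0.1651
step 2: x_pred=3.2018  r=-2.3618  x^+=2.3728  v^+=-1.5665  a^+=-0.6646
step 3: x_pred=0.1784  r=-1.2684  x^+=-0.2668  v^+=-2.7429  a^+=-0.9328
step 4: x_pred=-3.9618  r=6.3818  x^+=-1.7218  v^+=-1.6565  a^+=0.4167
step 5: x_pred=-3.3276  r=-1.3324  x^+=-3.7952  v^+=-1.6325  a^+=0.1349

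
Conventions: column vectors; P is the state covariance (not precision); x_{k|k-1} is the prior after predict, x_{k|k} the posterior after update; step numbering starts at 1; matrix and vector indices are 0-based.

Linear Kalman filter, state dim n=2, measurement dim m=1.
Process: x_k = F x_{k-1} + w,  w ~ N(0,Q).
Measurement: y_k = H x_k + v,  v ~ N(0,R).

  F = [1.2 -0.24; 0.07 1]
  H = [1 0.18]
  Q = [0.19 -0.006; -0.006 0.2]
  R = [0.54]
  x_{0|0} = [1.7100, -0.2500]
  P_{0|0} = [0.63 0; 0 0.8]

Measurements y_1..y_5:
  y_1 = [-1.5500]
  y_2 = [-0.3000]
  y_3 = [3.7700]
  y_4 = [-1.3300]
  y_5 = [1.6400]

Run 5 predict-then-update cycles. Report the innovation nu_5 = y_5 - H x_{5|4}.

innov = [1.3012]

step 1: x^-=[2.1120, -0.1303]  P^-=[1.1433 -0.1451; -0.1451 1.0031]  S=[1.6636]  K=[0.6716; 0.0213]  nu=[-3.6385]  x^+=[-0.3315, -0.2079]  P^+=[0.3930 -0.1689; -0.1689 1.0023]
step 2: x^-=[-0.3479, -0.2311]  P^-=[0.9110 -0.4134; -0.4134 1.1806]  S=[1.3404]  K=[0.6241; -0.1499]  nu=[0.0895]  x^+=[-0.2920, -0.2445]  P^+=[0.3889 -0.2880; -0.2880 1.1505]
step 3: x^-=[-0.2918, -0.2649]  P^-=[0.9821 -0.5902; -0.5902 1.3121]  S=[1.3522]  K=[0.6478; -0.2618]  nu=[4.1095]  x^+=[2.3702, -1.3410]  P^+=[0.4148 -0.3609; -0.3609 1.2194]
step 4: x^-=[3.1661, -1.1751]  P^-=[1.0654 -0.6908; -0.6908 1.3709]  S=[1.4011]  K=[0.6716; -0.3169]  nu=[-4.2846]  x^+=[0.2884, 0.1829]  P^+=[0.4333 -0.3926; -0.3926 1.2302]
step 5: x^-=[0.3022, 0.2030]  P^-=[1.1110 -0.7293; -0.7293 1.3773]  S=[1.4331]  K=[0.6837; -0.3359]  nu=[1.3012]  x^+=[1.1918, -0.2341]  P^+=[0.4412 -0.4002; -0.4002 1.2156]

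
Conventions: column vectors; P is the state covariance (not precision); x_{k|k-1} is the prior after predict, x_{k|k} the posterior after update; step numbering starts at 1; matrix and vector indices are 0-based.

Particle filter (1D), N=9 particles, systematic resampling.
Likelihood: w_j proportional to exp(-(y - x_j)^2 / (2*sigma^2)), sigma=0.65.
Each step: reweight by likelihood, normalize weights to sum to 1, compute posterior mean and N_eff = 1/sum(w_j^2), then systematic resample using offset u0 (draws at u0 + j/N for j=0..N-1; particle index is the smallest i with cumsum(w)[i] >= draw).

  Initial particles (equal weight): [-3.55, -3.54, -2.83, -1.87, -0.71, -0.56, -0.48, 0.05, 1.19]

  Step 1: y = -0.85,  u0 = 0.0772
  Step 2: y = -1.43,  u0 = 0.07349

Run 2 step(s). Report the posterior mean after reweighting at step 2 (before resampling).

post_mean = -0.8455

step 1: w=[0.0001, 0.0001, 0.0028, 0.0852, 0.2852, 0.2643, 0.2483, 0.1119, 0.0021]  mean=-0.6293  Neff=4.2983  idx=[3, 4, 4, 5, 5, 5, 6, 6, 7]
step 2: w=[0.2057, 0.1401, 0.1401, 0.1056, 0.1056, 0.1056, 0.0889, 0.0889, 0.0194]  mean=-0.8455  Neff=7.6198  idx=[0, 0, 1, 2, 3, 4, 5, 6, 7]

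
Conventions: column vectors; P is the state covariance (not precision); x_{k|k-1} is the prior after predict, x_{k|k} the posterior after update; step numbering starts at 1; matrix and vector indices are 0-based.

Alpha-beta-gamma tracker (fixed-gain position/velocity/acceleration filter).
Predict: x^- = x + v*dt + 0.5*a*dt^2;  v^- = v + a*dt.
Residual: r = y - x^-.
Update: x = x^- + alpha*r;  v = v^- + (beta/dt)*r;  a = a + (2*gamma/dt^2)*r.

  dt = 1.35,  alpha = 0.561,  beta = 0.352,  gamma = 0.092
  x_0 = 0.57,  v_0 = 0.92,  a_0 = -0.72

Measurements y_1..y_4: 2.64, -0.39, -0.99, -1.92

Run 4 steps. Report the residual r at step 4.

step 1: x_pred=1.1559  r=1.4841  x^+=1.9885  v^+=0.3350  a^+=-0.5702
step 2: x_pred=1.9211  r=-2.3111  x^+=0.6246  v^+=-1.0374  a^+=-0.8035
step 3: x_pred=-1.5080  r=0.5180  x^+=-1.2174  v^+=-1.9870  a^+=-0.7512
step 4: x_pred=-4.5844  r=2.6644  x^+=-3.0897  v^+=-2.3064  a^+=-0.4822

resid = 2.6644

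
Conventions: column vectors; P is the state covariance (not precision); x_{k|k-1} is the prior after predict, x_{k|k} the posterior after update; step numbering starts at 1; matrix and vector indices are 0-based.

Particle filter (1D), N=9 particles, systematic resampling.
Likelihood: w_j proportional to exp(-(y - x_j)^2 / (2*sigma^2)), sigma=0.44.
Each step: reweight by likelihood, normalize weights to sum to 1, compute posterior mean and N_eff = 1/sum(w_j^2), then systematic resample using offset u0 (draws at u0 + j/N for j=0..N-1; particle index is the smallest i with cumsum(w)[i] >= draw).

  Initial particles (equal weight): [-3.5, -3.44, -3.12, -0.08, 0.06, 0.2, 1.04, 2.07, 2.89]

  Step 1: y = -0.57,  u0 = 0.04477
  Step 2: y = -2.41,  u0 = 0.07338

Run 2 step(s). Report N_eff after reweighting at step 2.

step 1: w=[0.0000, 0.0000, 0.0000, 0.4828, 0.3220, 0.1941, 0.0011, 0.0000, 0.0000]  mean=0.0207  Neff=2.6707  idx=[3, 3, 3, 3, 4, 4, 4, 5, 5]
step 2: w=[0.2181, 0.2181, 0.2181, 0.2181, 0.0385, 0.0385, 0.0385, 0.0061, 0.0061]  mean=-0.0604  Neff=5.1341  idx=[0, 0, 1, 1, 2, 2, 3, 3, 6]

N_eff = 5.1341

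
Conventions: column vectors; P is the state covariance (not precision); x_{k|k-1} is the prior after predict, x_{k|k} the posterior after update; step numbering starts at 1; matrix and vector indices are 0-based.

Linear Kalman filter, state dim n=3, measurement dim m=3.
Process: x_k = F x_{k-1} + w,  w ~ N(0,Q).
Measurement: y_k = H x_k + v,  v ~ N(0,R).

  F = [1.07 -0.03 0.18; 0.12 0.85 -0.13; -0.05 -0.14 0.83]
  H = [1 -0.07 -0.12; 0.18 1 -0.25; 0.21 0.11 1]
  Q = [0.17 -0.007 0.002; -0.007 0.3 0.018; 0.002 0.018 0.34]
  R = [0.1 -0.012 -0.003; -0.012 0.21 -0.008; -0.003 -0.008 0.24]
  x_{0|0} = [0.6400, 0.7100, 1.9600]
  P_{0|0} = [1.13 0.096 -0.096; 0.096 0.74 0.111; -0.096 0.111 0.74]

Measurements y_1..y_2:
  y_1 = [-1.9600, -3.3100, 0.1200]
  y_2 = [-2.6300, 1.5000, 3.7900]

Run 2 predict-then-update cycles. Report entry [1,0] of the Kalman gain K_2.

K[1,0] = -0.1189

step 1: x^-=[1.0163, 0.4255, 1.4954]  P^-=[1.4440 0.2176 -0.0490; 0.2176 0.8615 -0.0922; -0.0490 -0.0922 0.8506]  S=[1.5403 0.4507 0.1722; 0.4507 1.3003 -0.1173; 0.1722 -0.1173 1.1339]  K=[0.8959 0.0767 0.1172; -0.1316 0.7688 0.1420; -0.1398 -0.1261 0.7403]  nu=[-2.7671, -3.5446, -1.6356]  x^+=[-1.9262, -2.1678, 1.1180]  P^+=[0.0885 -0.0097 0.0073; -0.0097 0.1666 0.0120; 0.0073 0.0120 0.1763]
step 2: x^-=[-1.7947, -2.2191, 1.3278]  P^-=[0.2805 -0.0118 0.0316; -0.0118 0.4198 -0.0113; 0.0316 -0.0113 0.4614]  S=[0.3831 0.0039 0.0279; 0.0039 0.6663 -0.0763; 0.0279 -0.0763 0.7290]  K=[0.7166 0.0536 0.1005; -0.1189 0.6451 0.1164; -0.1050 -0.1085 0.6329]  nu=[-0.8313, 4.3741, 3.0832]  x^+=[-1.8463, 1.0607, 2.8917]  P^+=[0.0710 -0.0090 0.0076; -0.0090 0.1400 0.0096; 0.0076 0.0096 0.1504]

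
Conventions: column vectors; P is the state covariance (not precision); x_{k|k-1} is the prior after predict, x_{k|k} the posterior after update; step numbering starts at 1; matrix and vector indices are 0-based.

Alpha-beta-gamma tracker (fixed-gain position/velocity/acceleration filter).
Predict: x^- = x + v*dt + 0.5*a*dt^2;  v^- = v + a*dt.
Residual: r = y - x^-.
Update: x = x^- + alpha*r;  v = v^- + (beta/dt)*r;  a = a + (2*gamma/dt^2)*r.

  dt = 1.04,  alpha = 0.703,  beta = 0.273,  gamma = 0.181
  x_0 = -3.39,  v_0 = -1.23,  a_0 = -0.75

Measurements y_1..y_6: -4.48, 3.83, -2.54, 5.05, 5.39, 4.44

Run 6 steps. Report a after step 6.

a_post = -2.0254

step 1: x_pred=-5.0748  r=0.5948  x^+=-4.6567  v^+=-1.8539  a^+=-0.5509
step 2: x_pred=-6.8826  r=10.7126  x^+=0.6484  v^+=0.3852  a^+=3.0345
step 3: x_pred=2.6900  r=-5.2300  x^+=-0.9867  v^+=2.1682  a^+=1.2840
step 4: x_pred=1.9627  r=3.0873  x^+=4.1331  v^+=4.3140  a^+=2.3173
step 5: x_pred=9.8729  r=-4.4829  x^+=6.7214  v^+=5.5473  a^+=0.8170
step 6: x_pred=12.9324  r=-8.4924  x^+=6.9622  v^+=4.1677  a^+=-2.0254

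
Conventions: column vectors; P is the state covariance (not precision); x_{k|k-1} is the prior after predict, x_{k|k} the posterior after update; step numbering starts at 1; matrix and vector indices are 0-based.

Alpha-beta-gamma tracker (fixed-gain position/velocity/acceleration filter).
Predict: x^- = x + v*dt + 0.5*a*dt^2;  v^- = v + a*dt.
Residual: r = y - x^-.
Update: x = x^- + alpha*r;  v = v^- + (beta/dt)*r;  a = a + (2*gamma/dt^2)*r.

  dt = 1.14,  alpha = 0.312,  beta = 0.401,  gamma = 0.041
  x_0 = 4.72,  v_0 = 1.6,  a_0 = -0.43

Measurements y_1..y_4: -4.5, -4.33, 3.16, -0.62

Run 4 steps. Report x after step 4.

step 1: x_pred=6.2646  r=-10.7646  x^+=2.9060  v^+=-2.6767  a^+=-1.1092
step 2: x_pred=-0.8662  r=-3.4638  x^+=-1.9469  v^+=-5.1596  a^+=-1.3278
step 3: x_pred=-8.6916  r=11.8516  x^+=-4.9939  v^+=-2.5044  a^+=-0.5800
step 4: x_pred=-8.2258  r=7.6058  x^+=-5.8528  v^+=-0.4902  a^+=-0.1001

x_post = -5.8528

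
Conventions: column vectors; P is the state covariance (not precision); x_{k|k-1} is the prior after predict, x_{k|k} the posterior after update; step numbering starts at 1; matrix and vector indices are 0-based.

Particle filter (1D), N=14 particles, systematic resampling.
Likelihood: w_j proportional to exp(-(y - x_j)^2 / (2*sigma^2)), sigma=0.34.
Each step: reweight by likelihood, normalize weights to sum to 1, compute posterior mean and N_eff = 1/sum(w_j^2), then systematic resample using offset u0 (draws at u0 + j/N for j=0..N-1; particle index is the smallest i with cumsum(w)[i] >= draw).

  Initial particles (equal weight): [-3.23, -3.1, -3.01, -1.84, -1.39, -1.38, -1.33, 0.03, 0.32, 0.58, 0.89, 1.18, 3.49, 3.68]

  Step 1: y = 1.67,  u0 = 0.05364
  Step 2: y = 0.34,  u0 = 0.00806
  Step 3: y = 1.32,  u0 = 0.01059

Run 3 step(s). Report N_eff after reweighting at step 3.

step 1: w=[0.0000, 0.0000, 0.0000, 0.0000, 0.0000, 0.0000, 0.0000, 0.0000, 0.0009, 0.0136, 0.1665, 0.8190, 0.0000, 0.0000]  mean=1.1228  Neff=1.4312  idx=[10, 10, 11, 11, 11, 11, 11, 11, 11, 11, 11, 11, 11, 11]
step 2: w=[0.2440, 0.2440, 0.0427, 0.0427, 0.0427, 0.0427, 0.0427, 0.0427, 0.0427, 0.0427, 0.0427, 0.0427, 0.0427, 0.0427]  mean=1.0385  Neff=7.0976  idx=[0, 0, 0, 0, 1, 1, 1, 2, 4, 5, 7, 9, 10, 12]
step 3: w=[0.0469, 0.0469, 0.0469, 0.0469, 0.0469, 0.0469, 0.0469, 0.0959, 0.0959, 0.0959, 0.0959, 0.0959, 0.0959, 0.0959]  mean=1.0847  Neff=12.5263  idx=[0, 1, 3, 4, 6, 7, 8, 8, 9, 10, 11, 11, 12, 13]

N_eff = 12.5263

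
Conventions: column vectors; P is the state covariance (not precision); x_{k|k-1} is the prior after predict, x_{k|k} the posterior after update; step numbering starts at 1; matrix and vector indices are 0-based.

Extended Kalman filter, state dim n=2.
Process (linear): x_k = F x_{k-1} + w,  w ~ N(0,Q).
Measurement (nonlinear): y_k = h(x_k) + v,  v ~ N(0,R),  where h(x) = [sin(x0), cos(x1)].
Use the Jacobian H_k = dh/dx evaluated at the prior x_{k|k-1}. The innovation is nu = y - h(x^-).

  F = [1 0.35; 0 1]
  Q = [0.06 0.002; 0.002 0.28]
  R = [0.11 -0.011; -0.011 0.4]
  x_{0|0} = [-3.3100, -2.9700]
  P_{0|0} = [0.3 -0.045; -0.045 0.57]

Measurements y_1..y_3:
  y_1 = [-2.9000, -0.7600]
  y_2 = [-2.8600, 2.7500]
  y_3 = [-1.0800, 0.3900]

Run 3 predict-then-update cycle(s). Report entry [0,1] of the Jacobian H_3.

step 1: x^-=[-4.3495, -2.9700]  P^-=[0.3983 0.1565; 0.1565 0.8500]  H_jac=[-0.3550 0.0000; 0.0000 0.1708]  S=[0.1602 -0.0205; -0.0205 0.4248]  K=[-0.8800 0.0205; -0.3050 0.3270]  nu=[-3.8349, 0.2253]  x^+=[-0.9700, -1.7268]  P^+=[0.2733 0.1046; 0.1046 0.7856]
step 2: x^-=[-1.5744, -1.7268]  P^-=[0.5028 0.3816; 0.3816 1.0656]  H_jac=[-0.0036 0.0000; 0.0000 0.9879]  S=[0.1100 -0.0124; -0.0124 1.4399]  K=[0.0130 0.2619; 0.0697 0.7317]  nu=[-1.8600, 2.9053]  x^+=[-0.8376, 0.2693]  P^+=[0.4041 0.1059; 0.1059 0.2955]
step 3: x^-=[-0.7434, 0.2693]  P^-=[0.5745 0.2113; 0.2113 0.5755]  H_jac=[0.7362 0.0000; 0.0000 -0.2661]  S=[0.4213 -0.0524; -0.0524 0.4407]  K=[1.0027 -0.0084; 0.3309 -0.3081]  nu=[-0.4032, -0.5739]  x^+=[-1.1429, 0.3127]  P^+=[0.1499 0.0541; 0.0541 0.4768]

H_jac[0,1] = 0.0000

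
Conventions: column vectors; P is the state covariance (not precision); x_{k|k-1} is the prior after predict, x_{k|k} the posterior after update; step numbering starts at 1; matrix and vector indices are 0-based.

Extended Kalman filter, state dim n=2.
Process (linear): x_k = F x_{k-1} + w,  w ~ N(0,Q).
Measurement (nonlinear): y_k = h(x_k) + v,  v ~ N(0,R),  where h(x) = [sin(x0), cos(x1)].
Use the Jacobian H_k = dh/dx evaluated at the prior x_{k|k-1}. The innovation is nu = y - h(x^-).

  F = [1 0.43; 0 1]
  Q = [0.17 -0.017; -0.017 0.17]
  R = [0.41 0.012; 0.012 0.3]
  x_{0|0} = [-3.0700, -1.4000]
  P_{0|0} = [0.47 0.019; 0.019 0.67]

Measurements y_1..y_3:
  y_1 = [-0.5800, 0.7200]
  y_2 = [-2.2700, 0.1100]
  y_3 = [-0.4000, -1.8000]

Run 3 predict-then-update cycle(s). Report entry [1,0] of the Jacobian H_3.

H_jac[1,0] = 0.0000

step 1: x^-=[-3.6720, -1.4000]  P^-=[0.7802 0.2901; 0.2901 0.8400]  H_jac=[-0.8626 0.0000; 0.0000 0.9854]  S=[0.9905 -0.2346; -0.2346 1.1157]  K=[-0.6512 0.1193; -0.0809 0.7249]  nu=[-1.0859, 0.5500]  x^+=[-2.8993, -0.9134]  P^+=[0.3079 0.0284; 0.0284 0.2197]
step 2: x^-=[-3.2920, -0.9134]  P^-=[0.5429 0.1059; 0.1059 0.3897]  H_jac=[-0.9887 0.0000; 0.0000 0.7916]  S=[0.9407 -0.0708; -0.0708 0.5442]  K=[-0.5645 0.0805; -0.0692 0.5578]  nu=[-2.4199, -0.5011]  x^+=[-1.9663, -1.0253]  P^+=[0.2331 0.0219; 0.0219 0.2104]
step 3: x^-=[-2.4071, -1.0253]  P^-=[0.4609 0.0954; 0.0954 0.3804]  H_jac=[-0.7422 0.0000; 0.0000 0.8549]  S=[0.6639 -0.0485; -0.0485 0.5780]  K=[-0.5081 0.0984; -0.0659 0.5571]  nu=[0.2702, -2.3188]  x^+=[-2.7727, -2.3349]  P^+=[0.2791 0.0274; 0.0274 0.1946]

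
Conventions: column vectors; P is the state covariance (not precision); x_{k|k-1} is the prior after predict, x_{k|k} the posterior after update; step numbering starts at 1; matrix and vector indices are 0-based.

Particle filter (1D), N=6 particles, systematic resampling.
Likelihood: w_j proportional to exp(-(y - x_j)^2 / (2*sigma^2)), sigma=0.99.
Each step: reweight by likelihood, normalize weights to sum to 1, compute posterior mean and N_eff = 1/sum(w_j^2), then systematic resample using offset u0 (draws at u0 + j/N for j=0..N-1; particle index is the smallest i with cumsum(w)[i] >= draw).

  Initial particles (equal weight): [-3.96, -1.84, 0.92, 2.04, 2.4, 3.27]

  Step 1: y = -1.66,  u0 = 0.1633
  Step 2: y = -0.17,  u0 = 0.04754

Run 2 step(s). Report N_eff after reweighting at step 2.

step 1: w=[0.0620, 0.9061, 0.0309, 0.0009, 0.0002, 0.0000]  mean=-1.8820  Neff=1.2110  idx=[1, 1, 1, 1, 1, 2]
step 2: w=[0.1377, 0.1377, 0.1377, 0.1377, 0.1377, 0.3116]  mean=-0.9801  Neff=5.2120  idx=[0, 1, 2, 3, 5, 5]

N_eff = 5.2120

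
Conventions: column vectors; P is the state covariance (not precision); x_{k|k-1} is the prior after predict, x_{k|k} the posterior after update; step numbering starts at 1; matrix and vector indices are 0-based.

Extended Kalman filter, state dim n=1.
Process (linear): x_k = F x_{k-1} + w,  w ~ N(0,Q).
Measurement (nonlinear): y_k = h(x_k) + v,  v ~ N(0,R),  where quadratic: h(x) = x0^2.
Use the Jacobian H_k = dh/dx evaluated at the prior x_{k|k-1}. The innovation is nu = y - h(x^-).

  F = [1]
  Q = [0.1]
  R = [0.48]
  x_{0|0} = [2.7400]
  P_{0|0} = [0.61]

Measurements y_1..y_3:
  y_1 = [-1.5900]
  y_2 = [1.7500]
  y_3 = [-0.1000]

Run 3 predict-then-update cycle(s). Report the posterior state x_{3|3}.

step 1: x^-=[2.7400]  P^-=[0.7100]  H_jac=[5.4800]  S=[21.8016]  K=[0.1785]  nu=[-9.0976]  x^+=[1.1164]  P^+=[0.0156]
step 2: x^-=[1.1164]  P^-=[0.1156]  H_jac=[2.2328]  S=[1.0565]  K=[0.2444]  nu=[0.5036]  x^+=[1.2395]  P^+=[0.0525]
step 3: x^-=[1.2395]  P^-=[0.1525]  H_jac=[2.4790]  S=[1.4174]  K=[0.2668]  nu=[-1.6363]  x^+=[0.8029]  P^+=[0.0517]

x_post = [0.8029]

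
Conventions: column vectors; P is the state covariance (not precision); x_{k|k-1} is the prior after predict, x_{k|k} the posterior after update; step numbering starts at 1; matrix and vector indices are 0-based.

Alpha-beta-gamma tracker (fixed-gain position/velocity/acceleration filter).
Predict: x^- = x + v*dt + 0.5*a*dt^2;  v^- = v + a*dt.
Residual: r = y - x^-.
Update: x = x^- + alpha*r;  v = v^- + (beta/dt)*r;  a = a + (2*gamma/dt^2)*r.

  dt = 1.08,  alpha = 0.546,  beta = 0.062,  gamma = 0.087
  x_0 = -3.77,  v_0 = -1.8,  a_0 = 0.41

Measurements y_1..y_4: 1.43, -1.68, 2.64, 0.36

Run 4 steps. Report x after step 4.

x_post = 2.4607

step 1: x_pred=-5.4749  r=6.9049  x^+=-1.7048  v^+=-0.9608  a^+=1.4401
step 2: x_pred=-1.9027  r=0.2227  x^+=-1.7811  v^+=0.6072  a^+=1.4733
step 3: x_pred=-0.2661  r=2.9061  x^+=1.3206  v^+=2.3652  a^+=1.9068
step 4: x_pred=4.9871  r=-4.6271  x^+=2.4607  v^+=4.1589  a^+=1.2165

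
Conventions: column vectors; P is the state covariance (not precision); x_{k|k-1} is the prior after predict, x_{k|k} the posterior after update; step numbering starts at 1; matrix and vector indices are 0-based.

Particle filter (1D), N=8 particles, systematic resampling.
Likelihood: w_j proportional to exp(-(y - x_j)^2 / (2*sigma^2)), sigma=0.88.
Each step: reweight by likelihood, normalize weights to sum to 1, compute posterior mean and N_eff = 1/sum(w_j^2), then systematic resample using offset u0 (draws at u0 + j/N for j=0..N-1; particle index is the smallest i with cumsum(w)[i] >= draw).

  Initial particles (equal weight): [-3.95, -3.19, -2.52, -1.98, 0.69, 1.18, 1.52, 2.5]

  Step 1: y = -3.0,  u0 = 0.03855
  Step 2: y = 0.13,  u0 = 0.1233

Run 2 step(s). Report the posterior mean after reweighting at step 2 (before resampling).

step 1: w=[0.1920, 0.3359, 0.2963, 0.1757, 0.0001, 0.0000, 0.0000, 0.0000]  mean=-2.9246  Neff=3.7258  idx=[0, 0, 1, 1, 2, 2, 2, 3]
step 2: w=[0.0002, 0.0002, 0.0090, 0.0090, 0.1189, 0.1189, 0.1189, 0.6249]  mean=-2.1953  Neff=2.3089  idx=[4, 5, 6, 7, 7, 7, 7, 7]

post_mean = -2.1953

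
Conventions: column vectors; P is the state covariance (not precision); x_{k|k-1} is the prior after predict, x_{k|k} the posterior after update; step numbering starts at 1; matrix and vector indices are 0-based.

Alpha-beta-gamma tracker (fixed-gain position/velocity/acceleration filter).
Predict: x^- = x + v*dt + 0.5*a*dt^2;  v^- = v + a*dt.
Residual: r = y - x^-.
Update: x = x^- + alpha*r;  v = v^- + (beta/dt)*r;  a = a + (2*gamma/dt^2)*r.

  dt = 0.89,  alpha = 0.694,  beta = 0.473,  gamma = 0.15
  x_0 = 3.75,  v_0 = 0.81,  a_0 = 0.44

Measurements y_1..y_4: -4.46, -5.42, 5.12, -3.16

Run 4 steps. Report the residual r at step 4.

step 1: x_pred=4.6452  r=-9.1052  x^+=-1.6738  v^+=-3.6374  a^+=-3.0085
step 2: x_pred=-6.1027  r=0.6827  x^+=-5.6289  v^+=-5.9522  a^+=-2.7499
step 3: x_pred=-12.0155  r=17.1355  x^+=-0.1234  v^+=0.7072  a^+=3.7399
step 4: x_pred=1.9871  r=-5.1471  x^+=-1.5850  v^+=1.3002  a^+=1.7905

resid = -5.1471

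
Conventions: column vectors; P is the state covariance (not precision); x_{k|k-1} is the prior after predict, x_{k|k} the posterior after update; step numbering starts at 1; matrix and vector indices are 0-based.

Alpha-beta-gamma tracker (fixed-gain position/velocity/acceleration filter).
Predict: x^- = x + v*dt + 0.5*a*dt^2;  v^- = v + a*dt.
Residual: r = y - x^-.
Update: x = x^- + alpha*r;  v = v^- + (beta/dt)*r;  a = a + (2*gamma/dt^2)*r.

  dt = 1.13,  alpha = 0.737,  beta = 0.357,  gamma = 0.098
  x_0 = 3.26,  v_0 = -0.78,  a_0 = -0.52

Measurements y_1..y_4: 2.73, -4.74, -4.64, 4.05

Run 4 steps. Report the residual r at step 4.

step 1: x_pred=2.0466  r=0.6834  x^+=2.5503  v^+=-1.1517  a^+=-0.4151
step 2: x_pred=0.9838  r=-5.7238  x^+=-3.2346  v^+=-3.4291  a^+=-1.2937
step 3: x_pred=-7.9355  r=3.2955  x^+=-5.5067  v^+=-3.8498  a^+=-0.7878
step 4: x_pred=-10.3600  r=14.4100  x^+=0.2602  v^+=-0.1876  a^+=1.4240

resid = 14.4100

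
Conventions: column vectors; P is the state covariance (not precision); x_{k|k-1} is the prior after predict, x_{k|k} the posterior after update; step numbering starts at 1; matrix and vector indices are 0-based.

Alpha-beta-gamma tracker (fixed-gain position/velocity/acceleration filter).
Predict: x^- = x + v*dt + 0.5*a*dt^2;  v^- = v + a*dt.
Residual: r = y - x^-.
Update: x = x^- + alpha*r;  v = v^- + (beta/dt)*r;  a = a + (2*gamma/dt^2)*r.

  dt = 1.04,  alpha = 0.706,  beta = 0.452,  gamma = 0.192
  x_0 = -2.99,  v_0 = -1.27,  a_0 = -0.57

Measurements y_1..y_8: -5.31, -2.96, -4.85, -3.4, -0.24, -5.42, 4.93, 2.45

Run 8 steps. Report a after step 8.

a_post = -0.2098

step 1: x_pred=-4.6191  r=-0.6909  x^+=-5.1069  v^+=-2.1631  a^+=-0.8153
step 2: x_pred=-7.7974  r=4.8374  x^+=-4.3822  v^+=-0.9086  a^+=0.9021
step 3: x_pred=-4.8393  r=-0.0107  x^+=-4.8468  v^+=0.0249  a^+=0.8983
step 4: x_pred=-4.3351  r=0.9351  x^+=-3.6749  v^+=1.3656  a^+=1.2303
step 5: x_pred=-1.5894  r=1.3494  x^+=-0.6367  v^+=3.2316  a^+=1.7094
step 6: x_pred=3.6485  r=-9.0685  x^+=-2.7539  v^+=1.0680  a^+=-1.5102
step 7: x_pred=-2.4599  r=7.3899  x^+=2.7574  v^+=2.7091  a^+=1.1134
step 8: x_pred=6.1770  r=-3.7270  x^+=3.5457  v^+=2.2472  a^+=-0.2098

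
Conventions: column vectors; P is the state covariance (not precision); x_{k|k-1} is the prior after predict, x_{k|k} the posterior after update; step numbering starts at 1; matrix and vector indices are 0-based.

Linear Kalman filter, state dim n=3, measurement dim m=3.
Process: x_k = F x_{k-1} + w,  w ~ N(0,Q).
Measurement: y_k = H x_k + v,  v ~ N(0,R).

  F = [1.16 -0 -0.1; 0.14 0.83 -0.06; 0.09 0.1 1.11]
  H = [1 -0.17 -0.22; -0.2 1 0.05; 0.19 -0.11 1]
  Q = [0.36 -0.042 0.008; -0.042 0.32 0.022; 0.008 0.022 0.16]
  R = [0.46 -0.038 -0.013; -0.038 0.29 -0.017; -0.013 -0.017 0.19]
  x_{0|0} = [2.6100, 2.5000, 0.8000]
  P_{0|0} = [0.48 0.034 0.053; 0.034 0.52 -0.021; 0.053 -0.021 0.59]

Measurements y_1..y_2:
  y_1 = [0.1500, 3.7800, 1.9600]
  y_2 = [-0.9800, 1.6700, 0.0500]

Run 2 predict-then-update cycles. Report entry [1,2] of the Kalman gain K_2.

K[1,2] = 0.0176

step 1: x^-=[2.9476, 2.3924, 1.3729]  P^-=[0.9995 0.0695 0.0645; 0.0695 0.6989 0.0237; 0.0645 0.0237 0.9026]  S=[1.4731 -0.2941 0.0399; -0.2941 1.0044 -0.0608; 0.0399 -0.0608 1.1535]  K=[0.6719 0.0819 0.1950; 0.1056 0.7140 -0.0007; -0.1005 0.0745 0.7982]  nu=[-2.0889, 1.9085, 0.2902]  x^+=[1.7571, 3.5344, 1.9566]  P^+=[0.3077 0.0577 -0.0252; 0.0577 0.2147 -0.0010; -0.0252 -0.0010 0.1564]
step 2: x^-=[1.8425, 3.0621, 2.6834]  P^-=[0.7814 0.0667 -0.0027; 0.0667 0.4884 0.0337; -0.0027 0.0337 0.3531]  S=[1.2537 -0.2202 0.0499; -0.2202 0.7873 -0.0346; 0.0499 -0.0346 0.5660]  K=[0.6189 0.0676 0.1941; 0.0913 0.6319 0.0176; -0.0813 0.0708 0.6279]  nu=[-1.7116, -1.1578, -2.6466]  x^+=[0.1912, 2.1277, 1.0787]  P^+=[0.2837 0.0506 -0.0206; 0.0506 0.1895 0.0026; -0.0206 0.0026 0.1234]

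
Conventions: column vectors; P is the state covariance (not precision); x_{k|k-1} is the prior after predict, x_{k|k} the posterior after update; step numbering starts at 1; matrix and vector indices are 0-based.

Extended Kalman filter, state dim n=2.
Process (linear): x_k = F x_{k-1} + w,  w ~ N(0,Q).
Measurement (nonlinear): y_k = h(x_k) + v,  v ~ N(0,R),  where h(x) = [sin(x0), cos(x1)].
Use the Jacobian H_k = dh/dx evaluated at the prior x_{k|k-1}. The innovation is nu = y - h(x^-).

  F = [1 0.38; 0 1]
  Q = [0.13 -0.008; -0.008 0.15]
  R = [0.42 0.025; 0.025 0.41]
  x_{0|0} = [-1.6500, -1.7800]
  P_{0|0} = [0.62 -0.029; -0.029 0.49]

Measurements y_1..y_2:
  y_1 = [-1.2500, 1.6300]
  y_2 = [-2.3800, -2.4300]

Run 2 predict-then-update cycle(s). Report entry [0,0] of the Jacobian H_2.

step 1: x^-=[-2.3264, -1.7800]  P^-=[0.7987 0.1492; 0.1492 0.6400]  H_jac=[-0.6857 0.0000; 0.0000 0.9782]  S=[0.7956 -0.0751; -0.0751 1.0224]  K=[-0.6797 0.0928; -0.0713 0.6071]  nu=[-0.5221, 1.8377]  x^+=[-1.8009, -0.6271]  P^+=[0.4129 0.0215; 0.0215 0.2526]
step 2: x^-=[-2.0392, -0.6271]  P^-=[0.5958 0.1095; 0.1095 0.4026]  H_jac=[-0.4515 0.0000; 0.0000 0.5868]  S=[0.5414 -0.0040; -0.0040 0.5486]  K=[-0.4959 0.1135; -0.0881 0.4300]  nu=[-1.4877, -3.2397]  x^+=[-1.6692, -1.8891]  P^+=[0.4551 0.0582; 0.0582 0.2967]

H_jac[0,0] = -0.4515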